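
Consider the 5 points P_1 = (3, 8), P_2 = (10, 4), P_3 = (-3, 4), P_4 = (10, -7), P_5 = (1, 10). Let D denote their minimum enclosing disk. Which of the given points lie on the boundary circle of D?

P_4, P_5

The farthest pair is P_4–P_5 with squared distance 370. The circle on this segment as diameter has centre (5.5, 1.5) and r² = 370/4 = 92.5.
Check P_1: distance² to centre = 48.5 ≤ 92.5, so it lies inside.
All remaining points lie in this disk, and no smaller disk contains both endpoints, so this is the minimum enclosing circle.
The points at distance exactly r from the centre are P_4, P_5 — 2 points.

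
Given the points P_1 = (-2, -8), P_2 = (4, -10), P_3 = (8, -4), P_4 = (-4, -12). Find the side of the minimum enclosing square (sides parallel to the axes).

The bounding box has width 12 and height 8.
An axis-aligned square enclosing the set must have side ≥ max(width, height).
So the minimum side is max(12, 8) = 12.

12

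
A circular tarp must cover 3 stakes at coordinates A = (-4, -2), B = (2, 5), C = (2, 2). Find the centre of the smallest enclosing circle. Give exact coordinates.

Side lengths²: AB² = 85, AC² = 52, BC² = 9.
Since AB² = 85 ≥ 52 + 9 = 61, the angle opposite AB is not acute, so the smallest enclosing circle has AB as diameter.
Centre = midpoint of AB = (-1, 1.5), r² = 85/4 = 21.25.
Centre = (-1, 1.5).

(-1, 1.5)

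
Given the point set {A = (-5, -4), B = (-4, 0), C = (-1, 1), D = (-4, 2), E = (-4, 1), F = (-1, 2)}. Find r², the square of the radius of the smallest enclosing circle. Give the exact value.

13

The minimum enclosing circle of a finite set is fixed by two of the points (as a diameter) or three (as a circumcircle).
The farthest pair is A–F with squared distance 52. The circle on this segment as diameter has centre (-3, -1) and r² = 52/4 = 13.
Check B: distance² to centre = 2 ≤ 13, so it lies inside.
All remaining points lie in this disk, and no smaller disk contains both endpoints, so this is the minimum enclosing circle.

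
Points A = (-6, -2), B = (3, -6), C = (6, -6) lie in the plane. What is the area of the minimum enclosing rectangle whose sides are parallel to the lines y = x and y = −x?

64

In coordinates u = x + y, v = x − y the rectangle is axis-aligned; the map (x,y)→(u,v) scales areas by 2.
u-values: -8, -3, 0; range = 0 − (-8) = 8.
v-values: -4, 9, 12; range = 12 − (-4) = 16.
Area = (8 × 16) / 2 = 64.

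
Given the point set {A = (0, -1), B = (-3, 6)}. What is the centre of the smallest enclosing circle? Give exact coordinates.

(-1.5, 2.5)

The smallest circle enclosing two points has them as diameter endpoints.
Centre = midpoint = (-1.5, 2.5); r² = |AB|²/4 = 58/4 = 14.5.
Centre = (-1.5, 2.5).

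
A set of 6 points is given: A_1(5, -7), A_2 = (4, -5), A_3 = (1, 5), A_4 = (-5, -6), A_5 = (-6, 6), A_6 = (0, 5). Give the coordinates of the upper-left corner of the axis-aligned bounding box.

(-6, 6)

x-range [-6, 5], y-range [-7, 6].
The upper-left corner is (-6, 6).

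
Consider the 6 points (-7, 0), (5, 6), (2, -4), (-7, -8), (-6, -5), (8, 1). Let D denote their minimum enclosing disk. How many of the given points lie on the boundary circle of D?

A smallest enclosing disk is always determined by at most three of the input points on its boundary.
The farthest pair is (5, 6)–(-7, -8) with squared distance 340. The circle on this segment as diameter has centre (-1, -1) and r² = 340/4 = 85.
Check (-7, 0): distance² to centre = 37 ≤ 85, so it lies inside.
All remaining points lie in this disk, and no smaller disk contains both endpoints, so this is the minimum enclosing circle.
The points at distance exactly r from the centre are (5, 6), (-7, -8), (8, 1) — 3 points.

3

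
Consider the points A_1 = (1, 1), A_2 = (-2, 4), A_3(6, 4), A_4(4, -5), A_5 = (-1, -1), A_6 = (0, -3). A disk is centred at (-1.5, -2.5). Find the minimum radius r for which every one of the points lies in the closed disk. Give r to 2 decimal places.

The required radius is the distance from (-1.5, -2.5) to the farthest point.
Squared distances: 18.5, 42.5, 98.5, 36.5, 2.5, 2.5.
Maximum is 98.5, attained at A_3.
r = √(98.5) ≈ 9.92.

9.92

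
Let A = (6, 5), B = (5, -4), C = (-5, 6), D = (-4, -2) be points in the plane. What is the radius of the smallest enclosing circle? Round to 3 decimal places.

7.072

By Welzl's lemma the MEC is supported by two points (diametrically opposite) or three points (on a circumcircle).
The minimum enclosing circle is determined by three boundary points: A, B, C.
Their circumcentre is (0.1, 1.1) with r² = 50.02.
The farthest remaining point D is at distance² 26.42 ≤ 50.02.
r = √(50.02) ≈ 7.072.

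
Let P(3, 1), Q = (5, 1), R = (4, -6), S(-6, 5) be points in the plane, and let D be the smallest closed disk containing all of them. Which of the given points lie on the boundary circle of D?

The minimum enclosing circle of a finite set is fixed by two of the points (as a diameter) or three (as a circumcircle).
The farthest pair is R–S with squared distance 221. The circle on this segment as diameter has centre (-1, -0.5) and r² = 221/4 = 55.25.
Check P: distance² to centre = 18.25 ≤ 55.25, so it lies inside.
All remaining points lie in this disk, and no smaller disk contains both endpoints, so this is the minimum enclosing circle.
The points at distance exactly r from the centre are R, S — 2 points.

R, S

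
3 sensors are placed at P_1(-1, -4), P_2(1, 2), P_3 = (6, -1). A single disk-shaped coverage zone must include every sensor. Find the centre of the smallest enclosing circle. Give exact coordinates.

(13/6, -31/18)

Side lengths²: P_1P_2² = 40, P_1P_3² = 58, P_2P_3² = 34.
Since P_1P_3² = 58 < 40 + 34 = 74, the triangle is acute, so the smallest enclosing circle is the circumcircle.
Circumcentre = (13/6, -31/18), r² = 2465/162.
Centre = (13/6, -31/18).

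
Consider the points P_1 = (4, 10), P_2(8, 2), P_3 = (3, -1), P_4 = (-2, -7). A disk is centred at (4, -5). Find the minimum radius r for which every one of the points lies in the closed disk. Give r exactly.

The required radius is the distance from (4, -5) to the farthest point.
Squared distances: 225, 65, 17, 40.
Maximum is 225, attained at P_1.
r = √225 = 15.

15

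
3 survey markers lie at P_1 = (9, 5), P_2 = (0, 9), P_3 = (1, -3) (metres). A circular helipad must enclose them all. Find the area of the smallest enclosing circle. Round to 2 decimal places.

130.73

Side lengths²: P_1P_2² = 97, P_1P_3² = 128, P_2P_3² = 145.
Since P_2P_3² = 145 < 128 + 97 = 225, the triangle is acute, so the smallest enclosing circle is the circumcircle.
Circumcentre = (73/26, 83/26), r² = 14065/338.
Area = π·r² = π·14065/338 ≈ 130.73.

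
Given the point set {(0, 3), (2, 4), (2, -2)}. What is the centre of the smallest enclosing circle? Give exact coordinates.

(2, 1)

Call the three points A, B, C in the order given.
Side lengths²: AB² = 5, AC² = 29, BC² = 36.
Since BC² = 36 ≥ 29 + 5 = 34, the angle opposite BC is not acute, so the smallest enclosing circle has BC as diameter.
Centre = midpoint of BC = (2, 1), r² = 36/4 = 9.
Centre = (2, 1).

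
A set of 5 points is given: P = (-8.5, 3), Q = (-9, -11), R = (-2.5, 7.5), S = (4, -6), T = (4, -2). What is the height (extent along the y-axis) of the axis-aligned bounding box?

18.5

max y = 7.5, min y = -11, so height = 18.5.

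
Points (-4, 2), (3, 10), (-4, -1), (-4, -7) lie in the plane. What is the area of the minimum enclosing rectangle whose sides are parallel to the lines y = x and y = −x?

120

In coordinates u = x + y, v = x − y the rectangle is axis-aligned; the map (x,y)→(u,v) scales areas by 2.
u-values: -2, 13, -5, -11; range = 13 − (-11) = 24.
v-values: -6, -7, -3, 3; range = 3 − (-7) = 10.
Area = (24 × 10) / 2 = 120.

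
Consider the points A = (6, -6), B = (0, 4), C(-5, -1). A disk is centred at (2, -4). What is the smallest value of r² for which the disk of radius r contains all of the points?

68

The required radius is the distance from (2, -4) to the farthest point.
Squared distances: 20, 68, 58.
Maximum is 68, attained at B.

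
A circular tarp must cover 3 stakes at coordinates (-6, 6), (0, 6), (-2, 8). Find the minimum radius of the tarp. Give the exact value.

Call the three points A, B, C in the order given.
Side lengths²: AB² = 36, AC² = 20, BC² = 8.
Since AB² = 36 ≥ 20 + 8 = 28, the angle opposite AB is not acute, so the smallest enclosing circle has AB as diameter.
Centre = midpoint of AB = (-3, 6), r² = 36/4 = 9.
r = √9 = 3.

3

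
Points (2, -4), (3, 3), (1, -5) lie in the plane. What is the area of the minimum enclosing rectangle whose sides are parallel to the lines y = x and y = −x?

30

In coordinates u = x + y, v = x − y the rectangle is axis-aligned; the map (x,y)→(u,v) scales areas by 2.
u-values: -2, 6, -4; range = 6 − (-4) = 10.
v-values: 6, 0, 6; range = 6 − 0 = 6.
Area = (10 × 6) / 2 = 30.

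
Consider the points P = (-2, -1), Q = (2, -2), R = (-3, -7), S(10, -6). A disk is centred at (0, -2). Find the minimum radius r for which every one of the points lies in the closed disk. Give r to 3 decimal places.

The required radius is the distance from (0, -2) to the farthest point.
Squared distances: 5, 4, 34, 116.
Maximum is 116, attained at S.
r = √116 ≈ 10.770.

10.770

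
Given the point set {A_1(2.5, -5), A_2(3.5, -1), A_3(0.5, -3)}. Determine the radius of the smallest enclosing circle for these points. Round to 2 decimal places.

Side lengths²: A_1A_2² = 17, A_1A_3² = 8, A_2A_3² = 13.
Since A_1A_2² = 17 < 13 + 8 = 21, the triangle is acute, so the smallest enclosing circle is the circumcircle.
Circumcentre = (2.6, -2.9), r² = 4.42.
r = √(4.42) ≈ 2.10.

2.10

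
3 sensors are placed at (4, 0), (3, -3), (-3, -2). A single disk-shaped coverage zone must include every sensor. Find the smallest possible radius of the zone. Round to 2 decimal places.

Call the three points A, B, C in the order given.
Side lengths²: AB² = 10, AC² = 53, BC² = 37.
Since AC² = 53 ≥ 37 + 10 = 47, the angle opposite AC is not acute, so the smallest enclosing circle has AC as diameter.
Centre = midpoint of AC = (0.5, -1), r² = 53/4 = 13.25.
r = √(13.25) ≈ 3.64.

3.64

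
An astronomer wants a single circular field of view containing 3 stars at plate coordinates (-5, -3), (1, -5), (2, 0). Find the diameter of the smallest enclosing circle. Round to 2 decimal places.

Call the three points A, B, C in the order given.
Side lengths²: AB² = 40, AC² = 58, BC² = 26.
Since AC² = 58 < 40 + 26 = 66, the triangle is acute, so the smallest enclosing circle is the circumcircle.
Circumcentre = (-1.3125, -1.9375), r² = 14.7265625.
Diameter = 2r = 2√(14.7265625) ≈ 7.68.

7.68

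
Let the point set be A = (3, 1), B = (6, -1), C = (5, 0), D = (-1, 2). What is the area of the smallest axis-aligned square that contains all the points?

49

The bounding box has width 7 and height 3.
An axis-aligned square enclosing the set must have side ≥ max(width, height).
So the minimum side is max(7, 3) = 7.
Area = 7² = 49.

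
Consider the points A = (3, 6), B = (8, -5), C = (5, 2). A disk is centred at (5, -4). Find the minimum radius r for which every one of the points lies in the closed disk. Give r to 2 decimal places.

10.20

The required radius is the distance from (5, -4) to the farthest point.
Squared distances: 104, 10, 36.
Maximum is 104, attained at A.
r = √104 ≈ 10.20.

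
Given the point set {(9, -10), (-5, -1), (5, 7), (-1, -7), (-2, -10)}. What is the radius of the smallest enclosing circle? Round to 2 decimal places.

9.44

By Welzl's lemma the MEC is supported by two points (diametrically opposite) or three points (on a circumcircle).
The minimum enclosing circle is determined by three boundary points: (9, -10), (5, 7), (-2, -10).
Their circumcentre is (3.5, -79/34) with r² = 51545/578.
The farthest remaining point (-5, -1) is at distance² 42773/578 ≤ 51545/578.
r = √(51545/578) ≈ 9.44.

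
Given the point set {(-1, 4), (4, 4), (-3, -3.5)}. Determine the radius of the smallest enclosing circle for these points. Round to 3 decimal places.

5.130

Call the three points A, B, C in the order given.
Side lengths²: AB² = 25, AC² = 60.25, BC² = 105.25.
Since BC² = 105.25 ≥ 60.25 + 25 = 85.25, the angle opposite BC is not acute, so the smallest enclosing circle has BC as diameter.
Centre = midpoint of BC = (0.5, 0.25), r² = 105.25/4 = 26.3125.
r = √(26.3125) ≈ 5.130.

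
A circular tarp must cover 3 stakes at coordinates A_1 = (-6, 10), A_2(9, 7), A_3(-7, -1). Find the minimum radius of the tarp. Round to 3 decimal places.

Side lengths²: A_1A_2² = 234, A_1A_3² = 122, A_2A_3² = 320.
Since A_2A_3² = 320 < 234 + 122 = 356, the triangle is acute, so the smallest enclosing circle is the circumcircle.
Circumcentre = (4/7, 27/7), r² = 3965/49.
r = √(3965/49) ≈ 8.995.

8.995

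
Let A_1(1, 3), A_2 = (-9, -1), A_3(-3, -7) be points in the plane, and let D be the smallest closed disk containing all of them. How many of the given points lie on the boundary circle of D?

Side lengths²: A_1A_2² = 116, A_1A_3² = 116, A_2A_3² = 72.
Since A_1A_3² = 116 < 116 + 72 = 188, the triangle is acute, so the smallest enclosing circle is the circumcircle.
Circumcentre = (-22/7, -8/7), r² = 1682/49.
The points at distance exactly r from the centre are A_1, A_2, A_3 — 3 points.

3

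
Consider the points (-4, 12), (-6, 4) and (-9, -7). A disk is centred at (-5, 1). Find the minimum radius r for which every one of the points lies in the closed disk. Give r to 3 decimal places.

11.045

The required radius is the distance from (-5, 1) to the farthest point.
Squared distances: 122, 10, 80.
Maximum is 122, attained at (-4, 12).
r = √122 ≈ 11.045.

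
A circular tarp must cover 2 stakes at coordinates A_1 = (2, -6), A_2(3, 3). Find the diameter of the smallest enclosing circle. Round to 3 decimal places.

The smallest circle enclosing two points has them as diameter endpoints.
Centre = midpoint = (2.5, -1.5); r² = |A_1A_2|²/4 = 82/4 = 20.5.
Diameter = 2r = 2√(20.5) ≈ 9.055.

9.055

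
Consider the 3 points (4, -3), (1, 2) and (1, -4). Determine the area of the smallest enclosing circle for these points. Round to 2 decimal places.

29.67

Call the three points A, B, C in the order given.
Side lengths²: AB² = 34, AC² = 10, BC² = 36.
Since BC² = 36 < 34 + 10 = 44, the triangle is acute, so the smallest enclosing circle is the circumcircle.
Circumcentre = (5/3, -1), r² = 85/9.
Area = π·r² = π·85/9 ≈ 29.67.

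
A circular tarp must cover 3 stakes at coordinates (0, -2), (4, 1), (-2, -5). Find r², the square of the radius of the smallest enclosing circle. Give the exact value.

Call the three points A, B, C in the order given.
Side lengths²: AB² = 25, AC² = 13, BC² = 72.
Since BC² = 72 ≥ 25 + 13 = 38, the angle opposite BC is not acute, so the smallest enclosing circle has BC as diameter.
Centre = midpoint of BC = (1, -2), r² = 72/4 = 18.

18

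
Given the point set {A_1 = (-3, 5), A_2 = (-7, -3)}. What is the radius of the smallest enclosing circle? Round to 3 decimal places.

4.472

The smallest circle enclosing two points has them as diameter endpoints.
Centre = midpoint = (-5, 1); r² = |A_1A_2|²/4 = 80/4 = 20.
r = √20 ≈ 4.472.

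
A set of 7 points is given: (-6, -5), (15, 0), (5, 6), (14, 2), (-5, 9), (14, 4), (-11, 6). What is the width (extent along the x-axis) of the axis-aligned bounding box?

26

max x = 15, min x = -11, so width = 26.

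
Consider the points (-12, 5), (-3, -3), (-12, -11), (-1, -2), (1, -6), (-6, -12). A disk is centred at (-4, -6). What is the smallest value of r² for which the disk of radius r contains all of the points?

The required radius is the distance from (-4, -6) to the farthest point.
Squared distances: 185, 10, 89, 25, 25, 40.
Maximum is 185, attained at (-12, 5).

185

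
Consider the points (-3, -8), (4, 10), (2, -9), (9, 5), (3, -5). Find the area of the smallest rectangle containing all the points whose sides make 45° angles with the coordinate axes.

212.5

In coordinates u = x + y, v = x − y the rectangle is axis-aligned; the map (x,y)→(u,v) scales areas by 2.
u-values: -11, 14, -7, 14, -2; range = 14 − (-11) = 25.
v-values: 5, -6, 11, 4, 8; range = 11 − (-6) = 17.
Area = (25 × 17) / 2 = 212.5.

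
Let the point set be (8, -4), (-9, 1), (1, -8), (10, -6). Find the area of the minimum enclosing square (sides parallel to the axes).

361

The bounding box has width 19 and height 9.
An axis-aligned square enclosing the set must have side ≥ max(width, height).
So the minimum side is max(19, 9) = 19.
Area = 19² = 361.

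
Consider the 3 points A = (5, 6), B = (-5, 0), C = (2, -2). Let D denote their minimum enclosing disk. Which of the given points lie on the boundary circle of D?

A, B

Side lengths²: AB² = 136, AC² = 73, BC² = 53.
Since AB² = 136 ≥ 73 + 53 = 126, the angle opposite AB is not acute, so the smallest enclosing circle has AB as diameter.
Centre = midpoint of AB = (0, 3), r² = 136/4 = 34.
The points at distance exactly r from the centre are A, B — 2 points.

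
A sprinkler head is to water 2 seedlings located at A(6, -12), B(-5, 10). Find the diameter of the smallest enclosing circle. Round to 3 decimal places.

24.597

The smallest circle enclosing two points has them as diameter endpoints.
Centre = midpoint = (0.5, -1); r² = |AB|²/4 = 605/4 = 151.25.
Diameter = 2r = 2√(151.25) ≈ 24.597.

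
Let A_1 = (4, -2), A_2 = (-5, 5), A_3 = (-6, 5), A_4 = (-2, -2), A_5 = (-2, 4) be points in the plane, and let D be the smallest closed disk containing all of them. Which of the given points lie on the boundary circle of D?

The farthest pair is A_1–A_3 with squared distance 149. The circle on this segment as diameter has centre (-1, 1.5) and r² = 149/4 = 37.25.
Check A_2: distance² to centre = 28.25 ≤ 37.25, so it lies inside.
All remaining points lie in this disk, and no smaller disk contains both endpoints, so this is the minimum enclosing circle.
The points at distance exactly r from the centre are A_1, A_3 — 2 points.

A_1, A_3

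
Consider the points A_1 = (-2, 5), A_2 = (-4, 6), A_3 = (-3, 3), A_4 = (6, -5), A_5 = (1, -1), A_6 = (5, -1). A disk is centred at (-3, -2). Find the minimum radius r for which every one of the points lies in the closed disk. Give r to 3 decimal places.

The required radius is the distance from (-3, -2) to the farthest point.
Squared distances: 50, 65, 25, 90, 17, 65.
Maximum is 90, attained at A_4.
r = √90 ≈ 9.487.

9.487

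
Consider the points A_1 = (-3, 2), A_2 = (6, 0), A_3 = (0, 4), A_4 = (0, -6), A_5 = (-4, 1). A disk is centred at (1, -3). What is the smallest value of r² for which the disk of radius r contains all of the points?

The required radius is the distance from (1, -3) to the farthest point.
Squared distances: 41, 34, 50, 10, 41.
Maximum is 50, attained at A_3.

50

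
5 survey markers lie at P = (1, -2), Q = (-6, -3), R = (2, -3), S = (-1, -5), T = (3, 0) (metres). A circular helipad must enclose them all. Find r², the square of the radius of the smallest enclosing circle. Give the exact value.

22.5

By Welzl's lemma the MEC is supported by two points (diametrically opposite) or three points (on a circumcircle).
The farthest pair is Q–T with squared distance 90. The circle on this segment as diameter has centre (-1.5, -1.5) and r² = 90/4 = 22.5.
Check P: distance² to centre = 6.5 ≤ 22.5, so it lies inside.
All remaining points lie in this disk, and no smaller disk contains both endpoints, so this is the minimum enclosing circle.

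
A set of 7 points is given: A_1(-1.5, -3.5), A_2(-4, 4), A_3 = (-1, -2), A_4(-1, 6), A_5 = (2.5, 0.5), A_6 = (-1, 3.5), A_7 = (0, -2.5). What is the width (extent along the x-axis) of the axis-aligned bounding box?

max x = 2.5, min x = -4, so width = 6.5.

6.5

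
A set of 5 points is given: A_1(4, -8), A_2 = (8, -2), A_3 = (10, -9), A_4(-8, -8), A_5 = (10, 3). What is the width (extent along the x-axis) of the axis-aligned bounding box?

max x = 10, min x = -8, so width = 18.

18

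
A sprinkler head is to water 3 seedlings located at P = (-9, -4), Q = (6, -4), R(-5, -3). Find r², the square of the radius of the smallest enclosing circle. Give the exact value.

56.25

Side lengths²: PQ² = 225, PR² = 17, QR² = 122.
Since PQ² = 225 ≥ 122 + 17 = 139, the angle opposite PQ is not acute, so the smallest enclosing circle has PQ as diameter.
Centre = midpoint of PQ = (-1.5, -4), r² = 225/4 = 56.25.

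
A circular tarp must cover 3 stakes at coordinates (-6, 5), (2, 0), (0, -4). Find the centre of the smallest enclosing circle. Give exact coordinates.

Call the three points A, B, C in the order given.
Side lengths²: AB² = 89, AC² = 117, BC² = 20.
Since AC² = 117 ≥ 89 + 20 = 109, the angle opposite AC is not acute, so the smallest enclosing circle has AC as diameter.
Centre = midpoint of AC = (-3, 0.5), r² = 117/4 = 29.25.
Centre = (-3, 0.5).

(-3, 0.5)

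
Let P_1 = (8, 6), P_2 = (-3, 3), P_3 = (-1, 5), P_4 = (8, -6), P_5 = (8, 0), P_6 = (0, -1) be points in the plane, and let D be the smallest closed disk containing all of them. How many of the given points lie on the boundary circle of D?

By Welzl's lemma the MEC is supported by two points (diametrically opposite) or three points (on a circumcircle).
The minimum enclosing circle is determined by three boundary points: P_1, P_2, P_4.
Their circumcentre is (41/11, 0) with r² = 6565/121.
The farthest remaining point P_3 is at distance² 5729/121 ≤ 6565/121.
The points at distance exactly r from the centre are P_1, P_2, P_4 — 3 points.

3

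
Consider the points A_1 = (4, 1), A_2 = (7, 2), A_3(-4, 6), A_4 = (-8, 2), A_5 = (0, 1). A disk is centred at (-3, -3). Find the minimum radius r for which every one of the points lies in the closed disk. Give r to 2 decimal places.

11.18

The required radius is the distance from (-3, -3) to the farthest point.
Squared distances: 65, 125, 82, 50, 25.
Maximum is 125, attained at A_2.
r = √125 ≈ 11.18.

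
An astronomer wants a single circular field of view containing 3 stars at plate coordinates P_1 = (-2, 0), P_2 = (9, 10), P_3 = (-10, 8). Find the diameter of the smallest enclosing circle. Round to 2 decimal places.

Side lengths²: P_1P_2² = 221, P_1P_3² = 128, P_2P_3² = 365.
Since P_2P_3² = 365 ≥ 221 + 128 = 349, the angle opposite P_2P_3 is not acute, so the smallest enclosing circle has P_2P_3 as diameter.
Centre = midpoint of P_2P_3 = (-0.5, 9), r² = 365/4 = 91.25.
Diameter = 2r = 2√(91.25) ≈ 19.10.

19.10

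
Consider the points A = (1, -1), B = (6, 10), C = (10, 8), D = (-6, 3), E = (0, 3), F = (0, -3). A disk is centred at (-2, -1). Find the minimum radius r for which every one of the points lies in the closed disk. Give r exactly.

15

The required radius is the distance from (-2, -1) to the farthest point.
Squared distances: 9, 185, 225, 32, 20, 8.
Maximum is 225, attained at C.
r = √225 = 15.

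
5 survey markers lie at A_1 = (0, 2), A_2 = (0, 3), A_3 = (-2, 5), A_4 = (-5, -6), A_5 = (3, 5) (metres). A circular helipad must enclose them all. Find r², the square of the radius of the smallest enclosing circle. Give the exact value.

A smallest enclosing disk is always determined by at most three of the input points on its boundary.
The farthest pair is A_4–A_5 with squared distance 185. The circle on this segment as diameter has centre (-1, -0.5) and r² = 185/4 = 46.25.
Check A_1: distance² to centre = 7.25 ≤ 46.25, so it lies inside.
All remaining points lie in this disk, and no smaller disk contains both endpoints, so this is the minimum enclosing circle.

46.25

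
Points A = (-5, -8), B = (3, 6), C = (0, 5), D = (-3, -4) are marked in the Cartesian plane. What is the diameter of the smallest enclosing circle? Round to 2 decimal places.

16.12

By Welzl's lemma the MEC is supported by two points (diametrically opposite) or three points (on a circumcircle).
The farthest pair is A–B with squared distance 260. The circle on this segment as diameter has centre (-1, -1) and r² = 260/4 = 65.
Check C: distance² to centre = 37 ≤ 65, so it lies inside.
All remaining points lie in this disk, and no smaller disk contains both endpoints, so this is the minimum enclosing circle.
Diameter = 2r = 2√65 ≈ 16.12.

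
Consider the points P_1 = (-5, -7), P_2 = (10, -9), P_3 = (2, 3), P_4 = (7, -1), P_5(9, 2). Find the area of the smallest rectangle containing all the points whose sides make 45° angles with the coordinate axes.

In coordinates u = x + y, v = x − y the rectangle is axis-aligned; the map (x,y)→(u,v) scales areas by 2.
u-values: -12, 1, 5, 6, 11; range = 11 − (-12) = 23.
v-values: 2, 19, -1, 8, 7; range = 19 − (-1) = 20.
Area = (23 × 20) / 2 = 230.

230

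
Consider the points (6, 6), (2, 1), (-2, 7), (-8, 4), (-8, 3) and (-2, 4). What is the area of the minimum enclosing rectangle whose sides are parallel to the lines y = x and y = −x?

110.5

In coordinates u = x + y, v = x − y the rectangle is axis-aligned; the map (x,y)→(u,v) scales areas by 2.
u-values: 12, 3, 5, -4, -5, 2; range = 12 − (-5) = 17.
v-values: 0, 1, -9, -12, -11, -6; range = 1 − (-12) = 13.
Area = (17 × 13) / 2 = 110.5.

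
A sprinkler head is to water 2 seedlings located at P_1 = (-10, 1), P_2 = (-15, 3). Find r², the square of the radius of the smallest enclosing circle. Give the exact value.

The smallest circle enclosing two points has them as diameter endpoints.
Centre = midpoint = (-12.5, 2); r² = |P_1P_2|²/4 = 29/4 = 7.25.

7.25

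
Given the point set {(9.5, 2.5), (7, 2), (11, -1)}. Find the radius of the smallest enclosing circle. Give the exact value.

Call the three points A, B, C in the order given.
Side lengths²: AB² = 6.5, AC² = 14.5, BC² = 25.
Since BC² = 25 ≥ 14.5 + 6.5 = 21, the angle opposite BC is not acute, so the smallest enclosing circle has BC as diameter.
Centre = midpoint of BC = (9, 0.5), r² = 25/4 = 6.25.
r = √(6.25) = 2.5.

2.5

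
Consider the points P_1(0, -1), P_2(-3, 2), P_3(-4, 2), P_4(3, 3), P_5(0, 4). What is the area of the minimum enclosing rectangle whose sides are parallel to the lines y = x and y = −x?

28

In coordinates u = x + y, v = x − y the rectangle is axis-aligned; the map (x,y)→(u,v) scales areas by 2.
u-values: -1, -1, -2, 6, 4; range = 6 − (-2) = 8.
v-values: 1, -5, -6, 0, -4; range = 1 − (-6) = 7.
Area = (8 × 7) / 2 = 28.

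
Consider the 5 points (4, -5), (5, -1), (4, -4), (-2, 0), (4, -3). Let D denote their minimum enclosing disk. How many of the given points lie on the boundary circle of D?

A smallest enclosing disk is always determined by at most three of the input points on its boundary.
The minimum enclosing circle is determined by three boundary points: (4, -5), (5, -1), (-2, 0).
Their circumcentre is (73/58, -127/58) with r² = 25925/1682.
The farthest remaining point (4, -4) is at distance² 18153/1682 ≤ 25925/1682.
The points at distance exactly r from the centre are (4, -5), (5, -1), (-2, 0) — 3 points.

3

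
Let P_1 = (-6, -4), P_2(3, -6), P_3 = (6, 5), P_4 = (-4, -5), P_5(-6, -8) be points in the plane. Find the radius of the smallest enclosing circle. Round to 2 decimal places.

8.85

By Welzl's lemma the MEC is supported by two points (diametrically opposite) or three points (on a circumcircle).
The farthest pair is P_3–P_5 with squared distance 313. The circle on this segment as diameter has centre (0, -1.5) and r² = 313/4 = 78.25.
Check P_1: distance² to centre = 42.25 ≤ 78.25, so it lies inside.
All remaining points lie in this disk, and no smaller disk contains both endpoints, so this is the minimum enclosing circle.
r = √(78.25) ≈ 8.85.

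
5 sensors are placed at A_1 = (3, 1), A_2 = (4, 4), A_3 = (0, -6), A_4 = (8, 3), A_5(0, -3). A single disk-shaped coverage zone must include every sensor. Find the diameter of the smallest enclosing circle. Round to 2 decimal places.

The minimum enclosing circle of a finite set is fixed by two of the points (as a diameter) or three (as a circumcircle).
The farthest pair is A_3–A_4 with squared distance 145. The circle on this segment as diameter has centre (4, -1.5) and r² = 145/4 = 36.25.
Check A_1: distance² to centre = 7.25 ≤ 36.25, so it lies inside.
All remaining points lie in this disk, and no smaller disk contains both endpoints, so this is the minimum enclosing circle.
Diameter = 2r = 2√(36.25) ≈ 12.04.

12.04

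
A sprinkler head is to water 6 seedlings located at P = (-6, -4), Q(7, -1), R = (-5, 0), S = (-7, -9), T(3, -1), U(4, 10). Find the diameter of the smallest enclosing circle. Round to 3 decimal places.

The minimum enclosing circle of a finite set is fixed by two of the points (as a diameter) or three (as a circumcircle).
The farthest pair is S–U with squared distance 482. The circle on this segment as diameter has centre (-1.5, 0.5) and r² = 482/4 = 120.5.
Check P: distance² to centre = 40.5 ≤ 120.5, so it lies inside.
All remaining points lie in this disk, and no smaller disk contains both endpoints, so this is the minimum enclosing circle.
Diameter = 2r = 2√(120.5) ≈ 21.954.

21.954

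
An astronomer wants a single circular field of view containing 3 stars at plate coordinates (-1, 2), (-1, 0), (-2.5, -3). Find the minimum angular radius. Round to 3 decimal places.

2.610

Call the three points A, B, C in the order given.
Side lengths²: AB² = 4, AC² = 27.25, BC² = 11.25.
Since AC² = 27.25 ≥ 11.25 + 4 = 15.25, the angle opposite AC is not acute, so the smallest enclosing circle has AC as diameter.
Centre = midpoint of AC = (-1.75, -0.5), r² = 27.25/4 = 6.8125.
r = √(6.8125) ≈ 2.610.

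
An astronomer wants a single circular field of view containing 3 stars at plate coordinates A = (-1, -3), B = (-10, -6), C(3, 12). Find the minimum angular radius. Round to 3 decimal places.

Side lengths²: AB² = 90, AC² = 241, BC² = 493.
Since BC² = 493 ≥ 241 + 90 = 331, the angle opposite BC is not acute, so the smallest enclosing circle has BC as diameter.
Centre = midpoint of BC = (-3.5, 3), r² = 493/4 = 123.25.
r = √(123.25) ≈ 11.102.

11.102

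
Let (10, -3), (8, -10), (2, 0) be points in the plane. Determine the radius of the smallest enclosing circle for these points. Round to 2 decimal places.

5.83

Call the three points A, B, C in the order given.
Side lengths²: AB² = 53, AC² = 73, BC² = 136.
Since BC² = 136 ≥ 73 + 53 = 126, the angle opposite BC is not acute, so the smallest enclosing circle has BC as diameter.
Centre = midpoint of BC = (5, -5), r² = 136/4 = 34.
r = √34 ≈ 5.83.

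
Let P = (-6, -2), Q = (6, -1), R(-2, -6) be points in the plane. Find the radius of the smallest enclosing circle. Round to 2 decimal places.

6.02

Side lengths²: PQ² = 145, PR² = 32, QR² = 89.
Since PQ² = 145 ≥ 89 + 32 = 121, the angle opposite PQ is not acute, so the smallest enclosing circle has PQ as diameter.
Centre = midpoint of PQ = (0, -1.5), r² = 145/4 = 36.25.
r = √(36.25) ≈ 6.02.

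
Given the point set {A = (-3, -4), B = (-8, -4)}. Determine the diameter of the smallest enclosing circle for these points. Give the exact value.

5

The smallest circle enclosing two points has them as diameter endpoints.
Centre = midpoint = (-5.5, -4); r² = |AB|²/4 = 25/4 = 6.25.
Diameter = 2r = 2√(6.25) = 5.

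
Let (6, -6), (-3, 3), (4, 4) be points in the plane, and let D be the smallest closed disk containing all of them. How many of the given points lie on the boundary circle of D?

2

Call the three points A, B, C in the order given.
Side lengths²: AB² = 162, AC² = 104, BC² = 50.
Since AB² = 162 ≥ 104 + 50 = 154, the angle opposite AB is not acute, so the smallest enclosing circle has AB as diameter.
Centre = midpoint of AB = (1.5, -1.5), r² = 162/4 = 40.5.
The points at distance exactly r from the centre are (6, -6), (-3, 3) — 2 points.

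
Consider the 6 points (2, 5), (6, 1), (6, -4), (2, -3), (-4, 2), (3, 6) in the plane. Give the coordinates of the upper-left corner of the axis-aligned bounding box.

x-range [-4, 6], y-range [-4, 6].
The upper-left corner is (-4, 6).

(-4, 6)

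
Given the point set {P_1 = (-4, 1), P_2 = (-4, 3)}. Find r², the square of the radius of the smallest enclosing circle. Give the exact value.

1

The smallest circle enclosing two points has them as diameter endpoints.
Centre = midpoint = (-4, 2); r² = |P_1P_2|²/4 = 4/4 = 1.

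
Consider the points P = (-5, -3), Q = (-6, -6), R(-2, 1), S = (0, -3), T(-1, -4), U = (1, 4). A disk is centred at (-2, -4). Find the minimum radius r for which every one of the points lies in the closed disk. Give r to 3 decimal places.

8.544

The required radius is the distance from (-2, -4) to the farthest point.
Squared distances: 10, 20, 25, 5, 1, 73.
Maximum is 73, attained at U.
r = √73 ≈ 8.544.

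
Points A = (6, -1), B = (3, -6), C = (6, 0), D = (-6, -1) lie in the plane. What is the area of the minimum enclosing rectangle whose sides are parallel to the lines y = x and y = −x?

In coordinates u = x + y, v = x − y the rectangle is axis-aligned; the map (x,y)→(u,v) scales areas by 2.
u-values: 5, -3, 6, -7; range = 6 − (-7) = 13.
v-values: 7, 9, 6, -5; range = 9 − (-5) = 14.
Area = (13 × 14) / 2 = 91.

91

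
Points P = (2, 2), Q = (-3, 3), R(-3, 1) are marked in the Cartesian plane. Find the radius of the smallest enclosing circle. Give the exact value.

Side lengths²: PQ² = 26, PR² = 26, QR² = 4.
Since PR² = 26 < 26 + 4 = 30, the triangle is acute, so the smallest enclosing circle is the circumcircle.
Circumcentre = (-0.6, 2), r² = 6.76.
r = √(6.76) = 2.6.

2.6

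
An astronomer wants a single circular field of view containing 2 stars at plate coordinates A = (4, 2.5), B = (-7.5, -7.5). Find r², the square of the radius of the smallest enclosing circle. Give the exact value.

The smallest circle enclosing two points has them as diameter endpoints.
Centre = midpoint = (-1.75, -2.5); r² = |AB|²/4 = 232.25/4 = 58.0625.

58.0625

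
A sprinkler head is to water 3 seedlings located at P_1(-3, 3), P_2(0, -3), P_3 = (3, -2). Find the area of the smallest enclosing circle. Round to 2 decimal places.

47.91

Side lengths²: P_1P_2² = 45, P_1P_3² = 61, P_2P_3² = 10.
Since P_1P_3² = 61 ≥ 45 + 10 = 55, the angle opposite P_1P_3 is not acute, so the smallest enclosing circle has P_1P_3 as diameter.
Centre = midpoint of P_1P_3 = (0, 0.5), r² = 61/4 = 15.25.
Area = π·r² = π·15.25 ≈ 47.91.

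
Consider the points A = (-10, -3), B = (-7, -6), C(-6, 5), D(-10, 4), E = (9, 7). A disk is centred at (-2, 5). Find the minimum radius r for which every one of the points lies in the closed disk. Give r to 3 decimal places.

The required radius is the distance from (-2, 5) to the farthest point.
Squared distances: 128, 146, 16, 65, 125.
Maximum is 146, attained at B.
r = √146 ≈ 12.083.

12.083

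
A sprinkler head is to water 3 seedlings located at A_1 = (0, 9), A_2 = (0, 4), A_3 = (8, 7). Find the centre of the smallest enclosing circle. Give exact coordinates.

Side lengths²: A_1A_2² = 25, A_1A_3² = 68, A_2A_3² = 73.
Since A_2A_3² = 73 < 68 + 25 = 93, the triangle is acute, so the smallest enclosing circle is the circumcircle.
Circumcentre = (3.625, 6.5), r² = 19.390625.
Centre = (3.625, 6.5).

(3.625, 6.5)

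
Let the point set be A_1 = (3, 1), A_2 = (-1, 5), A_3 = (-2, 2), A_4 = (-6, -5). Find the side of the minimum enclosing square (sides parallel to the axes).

10

The bounding box has width 9 and height 10.
An axis-aligned square enclosing the set must have side ≥ max(width, height).
So the minimum side is max(9, 10) = 10.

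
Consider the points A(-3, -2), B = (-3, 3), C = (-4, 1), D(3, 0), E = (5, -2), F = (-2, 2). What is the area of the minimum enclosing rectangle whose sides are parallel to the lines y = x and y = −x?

In coordinates u = x + y, v = x − y the rectangle is axis-aligned; the map (x,y)→(u,v) scales areas by 2.
u-values: -5, 0, -3, 3, 3, 0; range = 3 − (-5) = 8.
v-values: -1, -6, -5, 3, 7, -4; range = 7 − (-6) = 13.
Area = (8 × 13) / 2 = 52.

52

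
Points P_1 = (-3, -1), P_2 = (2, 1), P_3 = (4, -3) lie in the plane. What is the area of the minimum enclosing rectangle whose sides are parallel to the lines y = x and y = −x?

In coordinates u = x + y, v = x − y the rectangle is axis-aligned; the map (x,y)→(u,v) scales areas by 2.
u-values: -4, 3, 1; range = 3 − (-4) = 7.
v-values: -2, 1, 7; range = 7 − (-2) = 9.
Area = (7 × 9) / 2 = 31.5.

31.5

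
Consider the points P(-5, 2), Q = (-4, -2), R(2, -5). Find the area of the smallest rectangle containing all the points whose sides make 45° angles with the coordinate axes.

In coordinates u = x + y, v = x − y the rectangle is axis-aligned; the map (x,y)→(u,v) scales areas by 2.
u-values: -3, -6, -3; range = -3 − (-6) = 3.
v-values: -7, -2, 7; range = 7 − (-7) = 14.
Area = (3 × 14) / 2 = 21.

21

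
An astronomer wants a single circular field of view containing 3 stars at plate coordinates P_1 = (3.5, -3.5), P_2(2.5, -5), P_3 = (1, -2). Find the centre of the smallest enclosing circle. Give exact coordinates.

(51/28, -97/28)

Side lengths²: P_1P_2² = 3.25, P_1P_3² = 8.5, P_2P_3² = 11.25.
Since P_2P_3² = 11.25 < 8.5 + 3.25 = 11.75, the triangle is acute, so the smallest enclosing circle is the circumcircle.
Circumcentre = (51/28, -97/28), r² = 1105/392.
Centre = (51/28, -97/28).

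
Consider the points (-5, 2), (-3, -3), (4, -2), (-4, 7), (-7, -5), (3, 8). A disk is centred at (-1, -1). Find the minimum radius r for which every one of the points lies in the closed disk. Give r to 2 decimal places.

The required radius is the distance from (-1, -1) to the farthest point.
Squared distances: 25, 8, 26, 73, 52, 97.
Maximum is 97, attained at (3, 8).
r = √97 ≈ 9.85.

9.85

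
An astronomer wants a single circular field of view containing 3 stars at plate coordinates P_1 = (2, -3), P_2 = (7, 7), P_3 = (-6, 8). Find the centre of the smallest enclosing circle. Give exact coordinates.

(13/54, 223/54)

Side lengths²: P_1P_2² = 125, P_1P_3² = 185, P_2P_3² = 170.
Since P_1P_3² = 185 < 170 + 125 = 295, the triangle is acute, so the smallest enclosing circle is the circumcircle.
Circumcentre = (13/54, 223/54), r² = 78625/1458.
Centre = (13/54, 223/54).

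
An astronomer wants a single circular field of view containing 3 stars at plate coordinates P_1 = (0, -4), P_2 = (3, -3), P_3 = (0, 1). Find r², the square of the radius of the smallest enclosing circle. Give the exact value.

125/18

Side lengths²: P_1P_2² = 10, P_1P_3² = 25, P_2P_3² = 25.
Since P_2P_3² = 25 < 25 + 10 = 35, the triangle is acute, so the smallest enclosing circle is the circumcircle.
Circumcentre = (5/6, -1.5), r² = 125/18.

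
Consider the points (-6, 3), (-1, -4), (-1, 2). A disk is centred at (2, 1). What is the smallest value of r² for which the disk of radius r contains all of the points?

The required radius is the distance from (2, 1) to the farthest point.
Squared distances: 68, 34, 10.
Maximum is 68, attained at (-6, 3).

68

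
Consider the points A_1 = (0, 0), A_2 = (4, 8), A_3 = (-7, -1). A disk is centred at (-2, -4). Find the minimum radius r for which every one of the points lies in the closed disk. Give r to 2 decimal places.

The required radius is the distance from (-2, -4) to the farthest point.
Squared distances: 20, 180, 34.
Maximum is 180, attained at A_2.
r = √180 ≈ 13.42.

13.42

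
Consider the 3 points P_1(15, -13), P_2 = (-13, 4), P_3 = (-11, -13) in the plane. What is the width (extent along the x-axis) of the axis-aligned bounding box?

28

max x = 15, min x = -13, so width = 28.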